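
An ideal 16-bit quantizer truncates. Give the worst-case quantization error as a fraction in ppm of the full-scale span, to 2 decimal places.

15.26 ppm

Truncating → worst-case error = 1 LSB = V_FS/2^16, so 1e+06/65536 = 15.2588 ppm of full scale.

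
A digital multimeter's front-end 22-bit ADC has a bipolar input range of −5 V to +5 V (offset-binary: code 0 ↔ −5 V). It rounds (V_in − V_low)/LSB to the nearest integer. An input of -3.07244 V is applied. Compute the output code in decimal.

code 808477

LSB = 10 V / 4194304 = 2.38 µV.
Input sits at 808477.262 steps above V_low.
Round → code 808477.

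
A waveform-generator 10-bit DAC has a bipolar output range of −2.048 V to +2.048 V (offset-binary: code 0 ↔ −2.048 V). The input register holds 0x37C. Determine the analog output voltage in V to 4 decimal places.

1.5200 V

LSB = 4.096 V / 2^10 = 4.000 mV.
Code 0x37C = 892 decimal.
V_out = (−2.048) + 892 × 0.004 V = 1.52 V.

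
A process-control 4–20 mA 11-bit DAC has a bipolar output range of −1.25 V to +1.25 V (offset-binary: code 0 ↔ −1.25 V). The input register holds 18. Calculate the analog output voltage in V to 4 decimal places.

LSB = 2.5 V / 2^11 = 1.221 mV.
V_out = (−1.25) + 18 × 0.0012207 V = -1.22803 V.

-1.2280 V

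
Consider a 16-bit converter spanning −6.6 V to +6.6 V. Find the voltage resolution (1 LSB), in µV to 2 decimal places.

Full-scale span = 13.2 V.
LSB = 13.2 / 2^16 = 13.2 / 65536 = 0.000201416 V = 201.42 µV.

201.42 µV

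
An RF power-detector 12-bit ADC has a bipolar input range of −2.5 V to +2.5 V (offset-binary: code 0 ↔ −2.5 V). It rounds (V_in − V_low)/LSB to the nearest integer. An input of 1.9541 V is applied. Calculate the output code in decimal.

LSB = 5 V / 4096 = 1.221 mV.
(V_in − V_low)/LSB = (1.9541 − (−2.5)) / 0.0012207 = 3648.799.
Round → code 3649.

code 3649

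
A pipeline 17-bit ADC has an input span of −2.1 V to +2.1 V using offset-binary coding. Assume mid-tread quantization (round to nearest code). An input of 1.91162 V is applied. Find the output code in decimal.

Full-scale span = 4.2 V; LSB = 4.2/2^17 = 32.04 µV.
(1.91162 − (−2.1)) / 3.20435e-05 = 125193.109 LSBs.
Round → code 125193.

code 125193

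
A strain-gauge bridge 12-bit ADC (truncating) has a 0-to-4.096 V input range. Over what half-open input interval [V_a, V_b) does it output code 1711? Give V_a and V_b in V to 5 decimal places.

LSB = 4.096/2^12 = 1.000 mV.
V_a = V_low + 1711·LSB = 1.711 V; V_b = V_low + 1712·LSB = 1.712 V.

[1.71100 V, 1.71200 V)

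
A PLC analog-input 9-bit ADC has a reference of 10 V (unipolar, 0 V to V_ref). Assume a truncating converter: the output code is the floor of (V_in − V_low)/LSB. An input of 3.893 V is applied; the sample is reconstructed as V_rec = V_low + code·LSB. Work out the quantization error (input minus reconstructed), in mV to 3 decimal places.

6.281 mV

Step size: 10 V ÷ 2^9 = 19.531 mV.
(3.893 − 0)/0.0195312 = 199.3216; ⌊·⌋ gives code 199.
Code 199 maps back to 0 + 199×0.0195312 V = 3.8867188 V.
V_in − V_rec = 0.00628125 V = 6.281 mV.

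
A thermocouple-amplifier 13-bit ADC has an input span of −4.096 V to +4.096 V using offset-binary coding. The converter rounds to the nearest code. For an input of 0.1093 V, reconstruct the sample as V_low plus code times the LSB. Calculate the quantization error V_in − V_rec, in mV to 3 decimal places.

0.300 mV

LSB = 8.192/2^13 = 1.000 mV.
(0.1093 − (−4.096))/0.001 = 4205.3000; round gives code 4205.
Code 4205 maps back to (−4.096) + 4205×0.001 V = 0.109 V.
V_in − V_rec = 0.0003 V = 0.300 mV.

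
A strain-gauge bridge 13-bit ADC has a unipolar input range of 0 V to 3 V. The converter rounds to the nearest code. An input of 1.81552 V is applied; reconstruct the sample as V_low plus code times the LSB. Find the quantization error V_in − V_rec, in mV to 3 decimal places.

-0.154 mV

Step size: 3 V ÷ 2^13 = 366.21 µV.
(V_in − V_low)/LSB = (1.81552 − 0)/0.000366211 = 4957.5799 → code 4958 (round).
Reconstructed: 1.8156738 V.
V_in − V_rec = -0.000153828 V = -0.154 mV.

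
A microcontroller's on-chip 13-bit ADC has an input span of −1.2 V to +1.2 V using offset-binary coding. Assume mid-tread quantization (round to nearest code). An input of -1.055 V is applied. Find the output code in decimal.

LSB = 2.4 V / 8192 = 292.97 µV.
(-1.055 − (−1.2)) / 0.000292969 = 494.933 LSBs.
Round → code 495.

code 495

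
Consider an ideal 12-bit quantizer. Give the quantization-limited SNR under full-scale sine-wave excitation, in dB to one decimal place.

SNR ≈ 6.02·N + 1.76 dB = 6.02·12 + 1.76 = 74.00 dB.

74.0 dB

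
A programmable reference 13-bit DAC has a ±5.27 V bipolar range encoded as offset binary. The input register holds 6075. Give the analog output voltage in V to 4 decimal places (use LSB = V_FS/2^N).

LSB = 10.54 V / 2^13 = 1.287 mV.
V_out = (−5.27) + 6075 × 0.00128662 V = 2.54622 V.

2.5462 V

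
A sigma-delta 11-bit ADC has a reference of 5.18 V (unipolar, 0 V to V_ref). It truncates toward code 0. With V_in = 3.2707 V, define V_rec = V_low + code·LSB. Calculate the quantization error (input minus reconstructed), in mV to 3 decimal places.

One LSB is 5.18 V / 2048 = 2.529 mV.
Scaled input = 1293.1262 LSBs, so code = 1293.
Code 1293 maps back to 0 + 1293×0.0025293 V = 3.2703809 V.
Difference: 0.000319141 V → 0.319 mV.

0.319 mV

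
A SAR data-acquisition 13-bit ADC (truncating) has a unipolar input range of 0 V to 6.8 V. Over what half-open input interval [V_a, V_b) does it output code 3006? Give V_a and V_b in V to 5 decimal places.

[2.49521 V, 2.49604 V)

LSB = 6.8/2^13 = 0.830 mV.
V_a = V_low + 3006·LSB = 2.49521 V; V_b = V_low + 3007·LSB = 2.49604 V.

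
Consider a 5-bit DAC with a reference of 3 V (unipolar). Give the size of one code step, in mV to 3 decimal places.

93.750 mV

Full-scale span = 3 V.
LSB = 3 / 2^5 = 3 / 32 = 0.09375 V = 93.750 mV.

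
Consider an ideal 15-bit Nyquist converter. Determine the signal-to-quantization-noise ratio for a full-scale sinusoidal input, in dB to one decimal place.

92.1 dB

SNR ≈ 6.02·N + 1.76 dB = 6.02·15 + 1.76 = 92.06 dB.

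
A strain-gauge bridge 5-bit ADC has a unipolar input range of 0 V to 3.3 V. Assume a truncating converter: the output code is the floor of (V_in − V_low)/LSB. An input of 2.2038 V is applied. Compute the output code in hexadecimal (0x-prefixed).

code 0x15 (decimal 21)

LSB = 3.3 V / 32 = 103.125 mV.
Input sits at 21.370 steps above V_low.
So the output code is 21.
In hexadecimal (0x-prefixed): 0x15.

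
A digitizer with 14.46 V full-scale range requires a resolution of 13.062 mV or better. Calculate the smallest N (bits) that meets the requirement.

11 bits

Number of steps required ≥ 14.46 V / 13.062 mV = 1107.03.
Need 2^N ≥ 1107.03; 2^10 = 1024, 2^11 = 2048.
Minimum N = 11.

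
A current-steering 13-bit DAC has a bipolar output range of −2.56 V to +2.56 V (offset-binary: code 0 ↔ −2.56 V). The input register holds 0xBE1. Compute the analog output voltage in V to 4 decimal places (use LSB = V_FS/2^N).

-0.6594 V

LSB = 5.12 V / 2^13 = 0.625 mV.
Code 0xBE1 = 3041 decimal.
V_out = (−2.56) + 3041 × 0.000625 V = -0.659375 V.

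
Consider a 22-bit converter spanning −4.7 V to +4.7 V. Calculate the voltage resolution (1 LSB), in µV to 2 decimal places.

2.24 µV

Full-scale span = 9.4 V.
LSB = 9.4 / 2^22 = 9.4 / 4194304 = 2.24113e-06 V = 2.24 µV.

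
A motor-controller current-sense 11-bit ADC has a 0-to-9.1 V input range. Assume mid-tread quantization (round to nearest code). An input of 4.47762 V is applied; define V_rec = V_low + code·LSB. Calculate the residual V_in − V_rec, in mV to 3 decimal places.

-1.286 mV

Step size: 9.1 V ÷ 2^11 = 4.443 mV.
(V_in − V_low)/LSB = (4.47762 − 0)/0.00444336 = 1007.7105 → code 1008 (round).
Code 1008 maps back to 0 + 1008×0.00444336 V = 4.4789062 V.
Error = 4.47762 − 4.4789062 = -0.00128625 V = -1.286 mV.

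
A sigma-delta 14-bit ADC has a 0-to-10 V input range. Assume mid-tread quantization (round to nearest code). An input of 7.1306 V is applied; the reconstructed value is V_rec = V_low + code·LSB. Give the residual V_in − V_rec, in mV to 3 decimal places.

One LSB is 10 V / 16384 = 0.610 mV.
(7.1306 − 0)/0.000610352 = 11682.7750; round gives code 11683.
V_rec = 0 + 11683·0.000610352 = 7.1307373 V.
Error = 7.1306 − 7.1307373 = -0.000137305 V = -0.137 mV.

-0.137 mV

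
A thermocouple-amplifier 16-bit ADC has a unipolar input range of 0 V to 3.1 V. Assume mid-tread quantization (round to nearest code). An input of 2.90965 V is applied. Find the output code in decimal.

code 61512

LSB = 3.1 V / 65536 = 47.30 µV.
(V_in − V_low)/LSB = (2.90965 − 0) / 4.73022e-05 = 61511.878.
So the output code is 61512.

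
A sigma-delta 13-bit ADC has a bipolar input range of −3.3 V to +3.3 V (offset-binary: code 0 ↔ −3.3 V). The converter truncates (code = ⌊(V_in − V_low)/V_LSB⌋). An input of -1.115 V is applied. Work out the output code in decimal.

LSB = 6.6 V / 8192 = 0.806 mV.
(V_in − V_low)/LSB = (-1.115 − (−3.3)) / 0.000805664 = 2712.048.
⌊·⌋(2712.048) = 2712.

code 2712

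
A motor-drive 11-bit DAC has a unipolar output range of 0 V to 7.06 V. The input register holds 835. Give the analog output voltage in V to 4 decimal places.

2.8785 V

LSB = 7.06 V / 2^11 = 3.447 mV.
V_out = 0 + 835 × 0.00344727 V = 2.87847 V.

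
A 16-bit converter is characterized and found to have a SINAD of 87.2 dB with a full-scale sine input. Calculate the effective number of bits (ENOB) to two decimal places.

14.19 bits

ENOB = (SINAD − 1.76) / 6.02 = (87.2 − 1.76)/6.02 = 14.193.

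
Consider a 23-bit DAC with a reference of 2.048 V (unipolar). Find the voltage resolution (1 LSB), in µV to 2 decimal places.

0.24 µV

Full-scale span = 2.048 V.
LSB = 2.048 / 2^23 = 2.048 / 8388608 = 2.44141e-07 V = 0.24 µV.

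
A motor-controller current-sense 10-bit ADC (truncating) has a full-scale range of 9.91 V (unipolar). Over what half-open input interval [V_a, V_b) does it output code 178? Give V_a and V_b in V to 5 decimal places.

LSB = 9.91/2^10 = 9.678 mV.
V_a = V_low + 178·LSB = 1.72264 V; V_b = V_low + 179·LSB = 1.73231 V.

[1.72264 V, 1.73231 V)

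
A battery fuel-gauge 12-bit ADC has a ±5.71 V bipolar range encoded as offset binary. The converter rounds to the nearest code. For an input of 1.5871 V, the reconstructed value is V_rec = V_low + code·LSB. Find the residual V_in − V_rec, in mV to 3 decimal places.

Step size: 11.42 V ÷ 2^12 = 2.788 mV.
(V_in − V_low)/LSB = (1.5871 − (−5.71))/0.00278809 = 2617.2436 → code 2617 (round).
V_rec = (−5.71) + 2617·0.00278809 = 1.5864209 V.
Error = 1.5871 − 1.5864209 = 0.000679102 V = 0.679 mV.

0.679 mV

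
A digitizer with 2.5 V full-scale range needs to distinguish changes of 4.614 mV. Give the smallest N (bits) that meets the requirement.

10 bits

Number of steps required ≥ 2.5 V / 4.614 mV = 541.83.
Need 2^N ≥ 541.83; 2^9 = 512, 2^10 = 1024.
Minimum N = 10.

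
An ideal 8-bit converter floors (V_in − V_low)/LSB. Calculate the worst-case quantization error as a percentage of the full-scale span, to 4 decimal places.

Truncating → worst-case error = 1 LSB = V_FS/2^8, so 100/256 = 0.390625 % of full scale.

0.3906 %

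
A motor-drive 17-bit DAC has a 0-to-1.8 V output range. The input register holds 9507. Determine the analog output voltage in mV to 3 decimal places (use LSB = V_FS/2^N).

LSB = 1.8 V / 2^17 = 13.73 µV.
V_out = 0 + 9507 × 1.37329e-05 V = 0.130559 V.
= 130.559 mV.

130.559 mV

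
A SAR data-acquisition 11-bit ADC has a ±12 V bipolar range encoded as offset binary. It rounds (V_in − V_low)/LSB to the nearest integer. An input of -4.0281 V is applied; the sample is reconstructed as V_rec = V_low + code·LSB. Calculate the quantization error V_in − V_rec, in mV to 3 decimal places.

3.150 mV

LSB = 24/2^11 = 11.719 mV.
Scaled input = 680.2688 LSBs, so code = 680.
V_rec = (−12) + 680·0.0117188 = -4.03125 V.
Difference: 0.00315 V → 3.150 mV.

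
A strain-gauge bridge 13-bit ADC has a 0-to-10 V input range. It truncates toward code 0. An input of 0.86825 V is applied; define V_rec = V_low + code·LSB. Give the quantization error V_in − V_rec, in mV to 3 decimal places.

LSB = 10/2^13 = 1.221 mV.
(0.86825 − 0)/0.0012207 = 711.2704; ⌊·⌋ gives code 711.
Reconstructed: 0.86791992 V.
Error = 0.86825 − 0.86791992 = 0.000330078 V = 0.330 mV.

0.330 mV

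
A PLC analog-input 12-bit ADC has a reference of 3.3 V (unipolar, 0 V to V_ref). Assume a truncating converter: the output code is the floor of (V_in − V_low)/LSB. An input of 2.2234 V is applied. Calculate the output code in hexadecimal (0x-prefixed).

code 0xAC7 (decimal 2759)

With 4096 levels over 3.3 V, one step is 0.806 mV.
(2.2234 − 0) / 0.000805664 = 2759.711 LSBs.
Floor → code 2759.
In hexadecimal (0x-prefixed): 0xAC7.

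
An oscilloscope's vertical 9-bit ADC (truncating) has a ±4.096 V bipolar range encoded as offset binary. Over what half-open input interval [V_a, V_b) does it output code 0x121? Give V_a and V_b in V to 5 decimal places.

LSB = 8.192/2^9 = 16.000 mV.
Code 0x121 = 289 decimal.
V_a = V_low + 289·LSB = 0.528 V; V_b = V_low + 290·LSB = 0.544 V.

[0.52800 V, 0.54400 V)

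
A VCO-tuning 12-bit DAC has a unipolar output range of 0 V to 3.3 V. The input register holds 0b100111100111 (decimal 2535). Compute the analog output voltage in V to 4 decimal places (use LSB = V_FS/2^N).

2.0424 V

LSB = 3.3 V / 2^12 = 0.806 mV.
Code 0b100111100111 = 2535 decimal.
V_out = 0 + 2535 × 0.000805664 V = 2.04236 V.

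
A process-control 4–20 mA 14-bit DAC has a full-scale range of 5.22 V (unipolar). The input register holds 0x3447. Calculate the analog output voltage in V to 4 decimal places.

LSB = 5.22 V / 2^14 = 318.60 µV.
Code 0x3447 = 13383 decimal.
V_out = 0 + 13383 × 0.000318604 V = 4.26387 V.

4.2639 V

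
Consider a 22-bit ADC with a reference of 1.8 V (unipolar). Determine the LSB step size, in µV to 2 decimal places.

0.43 µV

Full-scale span = 1.8 V.
LSB = 1.8 / 2^22 = 1.8 / 4194304 = 4.29153e-07 V = 0.43 µV.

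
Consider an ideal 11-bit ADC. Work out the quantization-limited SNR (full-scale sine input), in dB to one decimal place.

68.0 dB

SNR ≈ 6.02·N + 1.76 dB = 6.02·11 + 1.76 = 67.98 dB.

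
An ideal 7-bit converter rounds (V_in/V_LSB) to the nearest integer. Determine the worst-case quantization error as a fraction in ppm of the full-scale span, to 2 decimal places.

3906.25 ppm

Rounding → worst-case error = ½ LSB = V_FS/2^8, so 1e+06/256 = 3906.25 ppm of full scale.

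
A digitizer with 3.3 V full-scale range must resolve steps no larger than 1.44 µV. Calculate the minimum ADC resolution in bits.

22 bits

Number of steps required ≥ 3.3 V / 1.44 µV = 2291666.67.
Need 2^N ≥ 2291666.67; 2^21 = 2097152, 2^22 = 4194304.
Minimum N = 22.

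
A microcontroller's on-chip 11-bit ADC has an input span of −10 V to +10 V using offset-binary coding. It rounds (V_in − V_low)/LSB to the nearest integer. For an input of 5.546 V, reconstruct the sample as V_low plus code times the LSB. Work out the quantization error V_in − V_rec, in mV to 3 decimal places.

LSB = 20/2^11 = 9.766 mV.
(V_in − V_low)/LSB = (5.546 − (−10))/0.00976562 = 1591.9104 → code 1592 (round).
V_rec = (−10) + 1592·0.00976562 = 5.546875 V.
Error = 5.546 − 5.546875 = -0.000875 V = -0.875 mV.

-0.875 mV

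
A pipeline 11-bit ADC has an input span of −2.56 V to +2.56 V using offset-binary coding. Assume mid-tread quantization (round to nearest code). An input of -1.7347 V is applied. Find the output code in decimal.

code 330

LSB = 5.12 V / 2048 = 2.500 mV.
Input sits at 330.120 steps above V_low.
Round → code 330.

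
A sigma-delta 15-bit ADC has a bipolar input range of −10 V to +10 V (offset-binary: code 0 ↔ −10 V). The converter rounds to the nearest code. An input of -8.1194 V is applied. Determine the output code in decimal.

Full-scale span = 20 V; LSB = 20/2^15 = 0.610 mV.
(V_in − V_low)/LSB = (-8.1194 − (−10)) / 0.000610352 = 3081.175.
round(3081.175) = 3081.

code 3081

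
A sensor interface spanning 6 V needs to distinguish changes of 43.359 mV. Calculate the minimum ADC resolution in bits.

Number of steps required ≥ 6 V / 43.359 mV = 138.38.
Need 2^N ≥ 138.38; 2^7 = 128, 2^8 = 256.
Minimum N = 8.

8 bits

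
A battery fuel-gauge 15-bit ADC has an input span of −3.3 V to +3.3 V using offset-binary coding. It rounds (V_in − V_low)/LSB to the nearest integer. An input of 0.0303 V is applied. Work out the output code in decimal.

code 16534

With 32768 levels over 6.6 V, one step is 201.42 µV.
Input sits at 16534.435 steps above V_low.
So the output code is 16534.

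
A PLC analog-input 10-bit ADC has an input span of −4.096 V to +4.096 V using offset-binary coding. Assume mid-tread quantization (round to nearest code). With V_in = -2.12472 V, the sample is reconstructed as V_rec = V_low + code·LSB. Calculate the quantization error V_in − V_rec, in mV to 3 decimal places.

LSB = 8.192/2^10 = 8.000 mV.
(-2.12472 − (−4.096))/0.008 = 246.4100; round gives code 246.
V_rec = (−4.096) + 246·0.008 = -2.128 V.
Error = -2.12472 − (−2.128) = 0.00328 V = 3.280 mV.

3.280 mV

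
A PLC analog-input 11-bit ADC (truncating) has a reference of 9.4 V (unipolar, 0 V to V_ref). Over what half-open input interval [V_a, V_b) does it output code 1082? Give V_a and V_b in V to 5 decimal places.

[4.96621 V, 4.97080 V)

LSB = 9.4/2^11 = 4.590 mV.
V_a = V_low + 1082·LSB = 4.96621 V; V_b = V_low + 1083·LSB = 4.9708 V.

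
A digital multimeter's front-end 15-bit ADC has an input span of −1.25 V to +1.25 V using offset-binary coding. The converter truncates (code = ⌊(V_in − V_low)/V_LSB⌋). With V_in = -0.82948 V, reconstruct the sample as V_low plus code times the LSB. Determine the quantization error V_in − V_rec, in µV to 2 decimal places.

64.07 µV

LSB = 2.5/2^15 = 76.29 µV.
Scaled input = 5511.8397 LSBs, so code = 5511.
Reconstructed: -0.82954407 V.
V_in − V_rec = 6.40674e-05 V = 64.07 µV.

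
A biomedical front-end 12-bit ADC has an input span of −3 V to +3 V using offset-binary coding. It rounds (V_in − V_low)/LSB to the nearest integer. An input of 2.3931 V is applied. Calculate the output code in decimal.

code 3682

LSB = 6 V / 4096 = 1.465 mV.
Input sits at 3681.690 steps above V_low.
round(3681.690) = 3682.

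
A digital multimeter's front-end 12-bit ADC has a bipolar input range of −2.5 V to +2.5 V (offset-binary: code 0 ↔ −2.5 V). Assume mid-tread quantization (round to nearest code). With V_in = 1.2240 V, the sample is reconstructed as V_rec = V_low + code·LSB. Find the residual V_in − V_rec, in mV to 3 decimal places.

-0.365 mV

LSB = 5/2^12 = 1.221 mV.
(1.2240 − (−2.5))/0.0012207 = 3050.7008; round gives code 3051.
Code 3051 maps back to (−2.5) + 3051×0.0012207 V = 1.2243652 V.
Difference: -0.000365234 V → -0.365 mV.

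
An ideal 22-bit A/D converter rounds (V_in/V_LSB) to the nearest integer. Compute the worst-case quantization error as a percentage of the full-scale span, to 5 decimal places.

Rounding → worst-case error = ½ LSB = V_FS/2^23, so 100/8388608 = 1.19209e-05 % of full scale.

0.00001 %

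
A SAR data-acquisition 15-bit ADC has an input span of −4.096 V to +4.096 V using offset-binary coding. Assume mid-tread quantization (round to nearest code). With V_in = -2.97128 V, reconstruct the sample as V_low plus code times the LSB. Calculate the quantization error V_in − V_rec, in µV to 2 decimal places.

Step size: 8.192 V ÷ 2^15 = 250.00 µV.
(-2.97128 − (−4.096))/0.00025 = 4498.8800; round gives code 4499.
V_rec = (−4.096) + 4499·0.00025 = -2.97125 V.
V_in − V_rec = -3e-05 V = -30.00 µV.

-30.00 µV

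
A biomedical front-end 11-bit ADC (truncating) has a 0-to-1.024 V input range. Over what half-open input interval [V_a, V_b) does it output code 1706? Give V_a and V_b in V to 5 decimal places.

[0.85300 V, 0.85350 V)

LSB = 1.024/2^11 = 0.500 mV.
V_a = V_low + 1706·LSB = 0.853 V; V_b = V_low + 1707·LSB = 0.8535 V.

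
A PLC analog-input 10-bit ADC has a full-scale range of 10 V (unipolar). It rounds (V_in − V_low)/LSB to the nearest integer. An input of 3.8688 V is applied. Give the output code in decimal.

code 396

LSB = 10 V / 1024 = 9.766 mV.
(V_in − V_low)/LSB = (3.8688 − 0) / 0.00976562 = 396.165.
round(396.165) = 396.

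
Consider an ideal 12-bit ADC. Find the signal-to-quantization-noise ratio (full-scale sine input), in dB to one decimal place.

SNR ≈ 6.02·N + 1.76 dB = 6.02·12 + 1.76 = 74.00 dB.

74.0 dB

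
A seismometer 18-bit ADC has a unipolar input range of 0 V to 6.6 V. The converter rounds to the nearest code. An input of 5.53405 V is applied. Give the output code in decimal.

code 219806

Full-scale span = 6.6 V; LSB = 6.6/2^18 = 25.18 µV.
Input sits at 219805.758 steps above V_low.
So the output code is 219806.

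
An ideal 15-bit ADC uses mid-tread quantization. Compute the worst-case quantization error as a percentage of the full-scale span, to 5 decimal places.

Rounding → worst-case error = ½ LSB = V_FS/2^16, so 100/65536 = 0.00152588 % of full scale.

0.00153 %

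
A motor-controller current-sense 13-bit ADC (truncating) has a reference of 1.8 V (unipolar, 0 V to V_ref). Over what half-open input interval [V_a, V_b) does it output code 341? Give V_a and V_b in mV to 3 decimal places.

[74.927 mV, 75.146 mV)

LSB = 1.8/2^13 = 219.73 µV.
V_a = V_low + 341·LSB = 0.0749268 V; V_b = V_low + 342·LSB = 0.0751465 V.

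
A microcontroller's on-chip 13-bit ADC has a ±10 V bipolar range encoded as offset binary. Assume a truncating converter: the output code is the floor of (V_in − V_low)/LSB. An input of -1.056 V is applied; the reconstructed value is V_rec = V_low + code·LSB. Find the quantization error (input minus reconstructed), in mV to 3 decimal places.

LSB = 20/2^13 = 2.441 mV.
Scaled input = 3663.4624 LSBs, so code = 3663.
Reconstructed: -1.0571289 V.
Difference: 0.00112891 V → 1.129 mV.

1.129 mV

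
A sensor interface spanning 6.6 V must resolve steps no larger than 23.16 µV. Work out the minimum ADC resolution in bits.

19 bits

Number of steps required ≥ 6.6 V / 23.16 µV = 284974.09.
Need 2^N ≥ 284974.09; 2^18 = 262144, 2^19 = 524288.
Minimum N = 19.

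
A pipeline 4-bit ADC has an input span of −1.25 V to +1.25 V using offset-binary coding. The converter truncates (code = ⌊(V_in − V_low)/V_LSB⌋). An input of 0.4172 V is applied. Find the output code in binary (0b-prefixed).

code 0b1010 (decimal 10)

LSB = 2.5 V / 16 = 156.250 mV.
Input sits at 10.670 steps above V_low.
⌊·⌋(10.670) = 10.
In binary (0b-prefixed): 0b1010.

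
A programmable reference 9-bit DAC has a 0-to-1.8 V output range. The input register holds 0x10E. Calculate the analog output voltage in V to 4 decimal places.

0.9492 V

LSB = 1.8 V / 2^9 = 3.516 mV.
Code 0x10E = 270 decimal.
V_out = 0 + 270 × 0.00351563 V = 0.949219 V.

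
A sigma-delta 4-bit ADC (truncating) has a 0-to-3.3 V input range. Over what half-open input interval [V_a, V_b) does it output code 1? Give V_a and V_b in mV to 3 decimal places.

LSB = 3.3/2^4 = 206.250 mV.
V_a = V_low + 1·LSB = 0.20625 V; V_b = V_low + 2·LSB = 0.4125 V.

[206.250 mV, 412.500 mV)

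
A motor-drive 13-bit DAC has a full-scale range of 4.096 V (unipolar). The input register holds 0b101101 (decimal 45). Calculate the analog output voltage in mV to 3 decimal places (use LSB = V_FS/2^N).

LSB = 4.096 V / 2^13 = 0.500 mV.
Code 0b101101 = 45 decimal.
V_out = 0 + 45 × 0.0005 V = 0.0225 V.
= 22.500 mV.

22.500 mV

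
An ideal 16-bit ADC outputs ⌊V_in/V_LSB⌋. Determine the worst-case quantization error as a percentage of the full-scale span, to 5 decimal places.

0.00153 %

Truncating → worst-case error = 1 LSB = V_FS/2^16, so 100/65536 = 0.00152588 % of full scale.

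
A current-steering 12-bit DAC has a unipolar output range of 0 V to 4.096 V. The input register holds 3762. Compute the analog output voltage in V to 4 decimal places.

3.7620 V

LSB = 4.096 V / 2^12 = 1.000 mV.
V_out = 0 + 3762 × 0.001 V = 3.762 V.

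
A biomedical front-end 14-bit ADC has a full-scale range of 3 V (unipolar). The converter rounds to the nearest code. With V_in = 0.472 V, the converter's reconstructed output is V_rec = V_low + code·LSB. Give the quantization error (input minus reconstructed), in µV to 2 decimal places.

LSB = 3/2^14 = 183.11 µV.
(0.472 − 0)/0.000183105 = 2577.7493; round gives code 2578.
Code 2578 maps back to 0 + 2578×0.000183105 V = 0.4720459 V.
V_in − V_rec = -4.58984e-05 V = -45.90 µV.

-45.90 µV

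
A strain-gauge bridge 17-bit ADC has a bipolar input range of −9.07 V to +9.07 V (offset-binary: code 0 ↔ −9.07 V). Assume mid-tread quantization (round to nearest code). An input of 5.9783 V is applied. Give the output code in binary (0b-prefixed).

code 0b11010100010111101 (decimal 108733)

Full-scale span = 18.14 V; LSB = 18.14/2^17 = 138.40 µV.
(V_in − V_low)/LSB = (5.9783 − (−9.07)) / 0.000138397 = 108732.678.
round(108732.678) = 108733.
In binary (0b-prefixed): 0b11010100010111101.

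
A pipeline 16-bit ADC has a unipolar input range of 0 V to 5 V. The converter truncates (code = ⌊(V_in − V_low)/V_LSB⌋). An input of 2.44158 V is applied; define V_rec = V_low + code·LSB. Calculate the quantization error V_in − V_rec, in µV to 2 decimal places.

LSB = 5/2^16 = 76.29 µV.
Scaled input = 32002.2774 LSBs, so code = 32002.
Code 32002 maps back to 0 + 32002×7.62939e-05 V = 2.4415588 V.
Difference: 2.11621e-05 V → 21.16 µV.

21.16 µV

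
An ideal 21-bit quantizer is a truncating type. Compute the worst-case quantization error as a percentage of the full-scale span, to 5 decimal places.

Truncating → worst-case error = 1 LSB = V_FS/2^21, so 100/2097152 = 4.76837e-05 % of full scale.

0.00005 %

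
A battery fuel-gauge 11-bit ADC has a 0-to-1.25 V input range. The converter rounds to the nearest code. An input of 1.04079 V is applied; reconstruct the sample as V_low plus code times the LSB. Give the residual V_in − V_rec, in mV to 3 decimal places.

LSB = 1.25/2^11 = 0.610 mV.
(1.04079 − 0)/0.000610352 = 1705.2303; round gives code 1705.
Code 1705 maps back to 0 + 1705×0.000610352 V = 1.0406494 V.
V_in − V_rec = 0.000140586 V = 0.141 mV.

0.141 mV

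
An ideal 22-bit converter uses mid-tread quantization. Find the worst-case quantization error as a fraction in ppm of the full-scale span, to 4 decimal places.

0.1192 ppm

Rounding → worst-case error = ½ LSB = V_FS/2^23, so 1e+06/8388608 = 0.119209 ppm of full scale.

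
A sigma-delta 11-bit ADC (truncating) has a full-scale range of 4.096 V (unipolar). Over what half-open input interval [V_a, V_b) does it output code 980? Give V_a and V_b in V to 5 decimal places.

[1.96000 V, 1.96200 V)

LSB = 4.096/2^11 = 2.000 mV.
V_a = V_low + 980·LSB = 1.96 V; V_b = V_low + 981·LSB = 1.962 V.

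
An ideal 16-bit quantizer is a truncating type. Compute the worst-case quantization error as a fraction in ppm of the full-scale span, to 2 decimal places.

15.26 ppm

Truncating → worst-case error = 1 LSB = V_FS/2^16, so 1e+06/65536 = 15.2588 ppm of full scale.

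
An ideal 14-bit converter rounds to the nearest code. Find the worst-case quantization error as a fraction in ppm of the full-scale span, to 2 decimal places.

Rounding → worst-case error = ½ LSB = V_FS/2^15, so 1e+06/32768 = 30.5176 ppm of full scale.

30.52 ppm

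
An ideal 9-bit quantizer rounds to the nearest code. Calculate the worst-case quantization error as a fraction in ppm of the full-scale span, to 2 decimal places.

976.56 ppm

Rounding → worst-case error = ½ LSB = V_FS/2^10, so 1e+06/1024 = 976.562 ppm of full scale.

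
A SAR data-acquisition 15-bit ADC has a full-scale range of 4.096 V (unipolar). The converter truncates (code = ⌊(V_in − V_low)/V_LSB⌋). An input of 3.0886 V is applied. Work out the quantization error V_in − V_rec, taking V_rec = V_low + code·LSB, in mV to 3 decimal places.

0.100 mV

One LSB is 4.096 V / 32768 = 125.00 µV.
(3.0886 − 0)/0.000125 = 24708.8000; ⌊·⌋ gives code 24708.
Code 24708 maps back to 0 + 24708×0.000125 V = 3.0885 V.
V_in − V_rec = 0.0001 V = 0.100 mV.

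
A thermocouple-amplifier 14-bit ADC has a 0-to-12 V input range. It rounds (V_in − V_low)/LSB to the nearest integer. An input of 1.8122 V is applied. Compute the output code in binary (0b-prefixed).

LSB = 12 V / 16384 = 0.732 mV.
Input sits at 2474.257 steps above V_low.
So the output code is 2474.
In binary (0b-prefixed): 0b100110101010.

code 0b100110101010 (decimal 2474)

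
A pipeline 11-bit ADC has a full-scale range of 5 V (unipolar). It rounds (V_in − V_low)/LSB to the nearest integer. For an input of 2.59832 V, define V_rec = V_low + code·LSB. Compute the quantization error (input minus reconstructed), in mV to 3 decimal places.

Step size: 5 V ÷ 2^11 = 2.441 mV.
Scaled input = 1064.2719 LSBs, so code = 1064.
Reconstructed: 2.5976562 V.
Error = 2.59832 − 2.5976562 = 0.00066375 V = 0.664 mV.

0.664 mV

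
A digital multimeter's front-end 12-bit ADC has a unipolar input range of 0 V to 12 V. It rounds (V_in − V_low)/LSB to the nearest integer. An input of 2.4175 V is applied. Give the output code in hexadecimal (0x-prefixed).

code 0x339 (decimal 825)

With 4096 levels over 12 V, one step is 2.930 mV.
Input sits at 825.173 steps above V_low.
Round → code 825.
In hexadecimal (0x-prefixed): 0x339.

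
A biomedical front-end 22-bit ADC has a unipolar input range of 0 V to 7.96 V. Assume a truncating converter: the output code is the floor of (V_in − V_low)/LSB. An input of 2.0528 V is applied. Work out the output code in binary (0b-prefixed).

code 0b100001000000101000010 (decimal 1081666)

Full-scale span = 7.96 V; LSB = 7.96/2^22 = 1.90 µV.
(2.0528 − 0) / 1.89781e-06 = 1081666.740 LSBs.
So the output code is 1081666.
In binary (0b-prefixed): 0b100001000000101000010.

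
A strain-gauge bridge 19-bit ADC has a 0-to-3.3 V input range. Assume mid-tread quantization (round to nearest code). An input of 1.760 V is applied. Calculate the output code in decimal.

Full-scale span = 3.3 V; LSB = 3.3/2^19 = 6.29 µV.
(1.760 − 0) / 6.29425e-06 = 279620.267 LSBs.
So the output code is 279620.

code 279620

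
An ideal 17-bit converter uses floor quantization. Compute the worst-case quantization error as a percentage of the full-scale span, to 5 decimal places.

Truncating → worst-case error = 1 LSB = V_FS/2^17, so 100/131072 = 0.000762939 % of full scale.

0.00076 %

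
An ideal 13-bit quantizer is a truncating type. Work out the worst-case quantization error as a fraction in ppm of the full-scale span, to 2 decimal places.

122.07 ppm

Truncating → worst-case error = 1 LSB = V_FS/2^13, so 1e+06/8192 = 122.07 ppm of full scale.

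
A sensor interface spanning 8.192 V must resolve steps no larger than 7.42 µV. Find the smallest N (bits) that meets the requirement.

Number of steps required ≥ 8.192 V / 7.42 µV = 1104043.13.
Need 2^N ≥ 1104043.13; 2^20 = 1048576, 2^21 = 2097152.
Minimum N = 21.

21 bits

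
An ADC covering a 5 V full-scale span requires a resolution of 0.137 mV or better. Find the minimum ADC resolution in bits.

16 bits

Number of steps required ≥ 5 V / 0.137 mV = 36496.35.
Need 2^N ≥ 36496.35; 2^15 = 32768, 2^16 = 65536.
Minimum N = 16.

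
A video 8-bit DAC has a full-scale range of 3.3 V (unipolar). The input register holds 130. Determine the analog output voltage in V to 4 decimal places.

1.6758 V

LSB = 3.3 V / 2^8 = 12.891 mV.
V_out = 0 + 130 × 0.0128906 V = 1.67578 V.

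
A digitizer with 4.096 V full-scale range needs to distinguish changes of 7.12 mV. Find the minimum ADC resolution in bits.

10 bits

Number of steps required ≥ 4.096 V / 7.12 mV = 575.28.
Need 2^N ≥ 575.28; 2^9 = 512, 2^10 = 1024.
Minimum N = 10.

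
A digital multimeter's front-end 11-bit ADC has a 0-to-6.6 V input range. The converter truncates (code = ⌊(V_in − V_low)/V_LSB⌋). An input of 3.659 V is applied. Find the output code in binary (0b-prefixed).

Full-scale span = 6.6 V; LSB = 6.6/2^11 = 3.223 mV.
(3.659 − 0) / 0.00322266 = 1135.399 LSBs.
⌊·⌋(1135.399) = 1135.
In binary (0b-prefixed): 0b10001101111.

code 0b10001101111 (decimal 1135)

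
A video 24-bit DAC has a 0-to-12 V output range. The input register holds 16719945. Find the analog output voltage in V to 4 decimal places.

11.9590 V

LSB = 12 V / 2^24 = 0.72 µV.
V_out = 0 + 16719945 × 7.15256e-07 V = 11.959 V.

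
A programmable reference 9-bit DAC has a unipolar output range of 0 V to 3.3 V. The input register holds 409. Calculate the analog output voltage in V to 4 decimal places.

2.6361 V

LSB = 3.3 V / 2^9 = 6.445 mV.
V_out = 0 + 409 × 0.00644531 V = 2.63613 V.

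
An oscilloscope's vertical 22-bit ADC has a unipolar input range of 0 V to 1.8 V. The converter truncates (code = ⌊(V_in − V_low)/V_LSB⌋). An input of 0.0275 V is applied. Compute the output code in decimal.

code 64079

Full-scale span = 1.8 V; LSB = 1.8/2^22 = 0.43 µV.
(0.0275 − 0) / 4.29153e-07 = 64079.644 LSBs.
So the output code is 64079.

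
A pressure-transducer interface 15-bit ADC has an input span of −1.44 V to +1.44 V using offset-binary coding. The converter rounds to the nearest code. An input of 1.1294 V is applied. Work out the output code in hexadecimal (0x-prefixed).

LSB = 2.88 V / 32768 = 87.89 µV.
(1.1294 − (−1.44)) / 8.78906e-05 = 29234.062 LSBs.
So the output code is 29234.
In hexadecimal (0x-prefixed): 0x7232.

code 0x7232 (decimal 29234)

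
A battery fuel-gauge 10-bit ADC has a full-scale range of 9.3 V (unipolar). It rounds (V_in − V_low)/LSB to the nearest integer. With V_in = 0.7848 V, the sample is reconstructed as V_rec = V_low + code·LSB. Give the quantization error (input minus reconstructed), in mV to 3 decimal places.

LSB = 9.3/2^10 = 9.082 mV.
(V_in − V_low)/LSB = (0.7848 − 0)/0.00908203 = 86.4124 → code 86 (round).
V_rec = 0 + 86·0.00908203 = 0.78105469 V.
Difference: 0.00374531 V → 3.745 mV.

3.745 mV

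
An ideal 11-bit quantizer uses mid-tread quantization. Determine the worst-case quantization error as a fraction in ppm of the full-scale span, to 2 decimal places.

244.14 ppm

Rounding → worst-case error = ½ LSB = V_FS/2^12, so 1e+06/4096 = 244.141 ppm of full scale.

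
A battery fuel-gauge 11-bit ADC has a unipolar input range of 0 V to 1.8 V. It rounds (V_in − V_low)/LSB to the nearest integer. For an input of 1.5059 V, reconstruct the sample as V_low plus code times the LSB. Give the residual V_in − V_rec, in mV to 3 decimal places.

One LSB is 1.8 V / 2048 = 0.879 mV.
(1.5059 − 0)/0.000878906 = 1713.3796; round gives code 1713.
Code 1713 maps back to 0 + 1713×0.000878906 V = 1.5055664 V.
Difference: 0.000333594 V → 0.334 mV.

0.334 mV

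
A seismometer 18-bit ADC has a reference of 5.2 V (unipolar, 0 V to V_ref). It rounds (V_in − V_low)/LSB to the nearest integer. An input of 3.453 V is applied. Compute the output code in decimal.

code 174074

With 262144 levels over 5.2 V, one step is 19.84 µV.
(3.453 − 0) / 1.98364e-05 = 174073.698 LSBs.
Round → code 174074.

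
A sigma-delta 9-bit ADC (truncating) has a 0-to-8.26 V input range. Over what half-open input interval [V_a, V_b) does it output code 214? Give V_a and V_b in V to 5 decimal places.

LSB = 8.26/2^9 = 16.133 mV.
V_a = V_low + 214·LSB = 3.45242 V; V_b = V_low + 215·LSB = 3.46855 V.

[3.45242 V, 3.46855 V)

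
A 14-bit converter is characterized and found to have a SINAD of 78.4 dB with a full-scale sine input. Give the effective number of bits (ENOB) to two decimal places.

12.73 bits

ENOB = (SINAD − 1.76) / 6.02 = (78.4 − 1.76)/6.02 = 12.731.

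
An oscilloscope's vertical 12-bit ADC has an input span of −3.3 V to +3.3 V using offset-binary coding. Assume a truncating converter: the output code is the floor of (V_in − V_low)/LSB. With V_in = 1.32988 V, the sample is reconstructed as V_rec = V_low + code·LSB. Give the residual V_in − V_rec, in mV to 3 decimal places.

0.534 mV

Step size: 6.6 V ÷ 2^12 = 1.611 mV.
(V_in − V_low)/LSB = (1.32988 − (−3.3))/0.00161133 = 2873.3316 → code 2873 (floor).
Code 2873 maps back to (−3.3) + 2873×0.00161133 V = 1.3293457 V.
Error = 1.32988 − 1.3293457 = 0.000534297 V = 0.534 mV.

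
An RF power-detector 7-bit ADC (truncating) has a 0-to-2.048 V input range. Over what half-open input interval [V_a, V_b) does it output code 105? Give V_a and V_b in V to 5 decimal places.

[1.68000 V, 1.69600 V)

LSB = 2.048/2^7 = 16.000 mV.
V_a = V_low + 105·LSB = 1.68 V; V_b = V_low + 106·LSB = 1.696 V.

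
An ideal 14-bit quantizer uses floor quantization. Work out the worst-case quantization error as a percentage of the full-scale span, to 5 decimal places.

Truncating → worst-case error = 1 LSB = V_FS/2^14, so 100/16384 = 0.00610352 % of full scale.

0.00610 %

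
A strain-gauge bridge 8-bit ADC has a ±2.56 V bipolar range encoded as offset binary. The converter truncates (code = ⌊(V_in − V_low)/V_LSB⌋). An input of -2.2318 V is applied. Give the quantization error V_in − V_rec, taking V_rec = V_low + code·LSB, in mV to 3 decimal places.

One LSB is 5.12 V / 256 = 20.000 mV.
(V_in − V_low)/LSB = (-2.2318 − (−2.56))/0.02 = 16.4100 → code 16 (floor).
Code 16 maps back to (−2.56) + 16×0.02 V = -2.24 V.
Difference: 0.0082 V → 8.200 mV.

8.200 mV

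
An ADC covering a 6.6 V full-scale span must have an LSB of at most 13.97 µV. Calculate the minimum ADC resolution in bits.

Number of steps required ≥ 6.6 V / 13.97 µV = 472440.94.
Need 2^N ≥ 472440.94; 2^18 = 262144, 2^19 = 524288.
Minimum N = 19.

19 bits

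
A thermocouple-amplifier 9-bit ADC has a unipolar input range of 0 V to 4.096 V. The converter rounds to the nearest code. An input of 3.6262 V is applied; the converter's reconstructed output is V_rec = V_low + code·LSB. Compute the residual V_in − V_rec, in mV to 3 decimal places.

Step size: 4.096 V ÷ 2^9 = 8.000 mV.
(V_in − V_low)/LSB = (3.6262 − 0)/0.008 = 453.2750 → code 453 (round).
Reconstructed: 3.624 V.
Difference: 0.0022 V → 2.200 mV.

2.200 mV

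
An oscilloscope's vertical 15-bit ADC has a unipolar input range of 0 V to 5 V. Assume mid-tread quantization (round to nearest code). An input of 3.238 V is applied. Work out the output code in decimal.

Full-scale span = 5 V; LSB = 5/2^15 = 152.59 µV.
(V_in − V_low)/LSB = (3.238 − 0) / 0.000152588 = 21220.557.
round(21220.557) = 21221.

code 21221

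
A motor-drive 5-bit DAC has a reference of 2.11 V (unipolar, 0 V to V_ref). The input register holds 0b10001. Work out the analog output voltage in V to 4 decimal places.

LSB = 2.11 V / 2^5 = 65.938 mV.
Code 0b10001 = 17 decimal.
V_out = 0 + 17 × 0.0659375 V = 1.12094 V.

1.1209 V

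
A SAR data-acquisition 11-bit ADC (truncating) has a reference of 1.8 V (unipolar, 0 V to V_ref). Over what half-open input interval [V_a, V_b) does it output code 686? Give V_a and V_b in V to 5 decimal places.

[0.60293 V, 0.60381 V)

LSB = 1.8/2^11 = 0.879 mV.
V_a = V_low + 686·LSB = 0.60293 V; V_b = V_low + 687·LSB = 0.603809 V.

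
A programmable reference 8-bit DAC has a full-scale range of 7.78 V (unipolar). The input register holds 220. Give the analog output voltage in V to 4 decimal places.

LSB = 7.78 V / 2^8 = 30.391 mV.
V_out = 0 + 220 × 0.0303906 V = 6.68594 V.

6.6859 V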